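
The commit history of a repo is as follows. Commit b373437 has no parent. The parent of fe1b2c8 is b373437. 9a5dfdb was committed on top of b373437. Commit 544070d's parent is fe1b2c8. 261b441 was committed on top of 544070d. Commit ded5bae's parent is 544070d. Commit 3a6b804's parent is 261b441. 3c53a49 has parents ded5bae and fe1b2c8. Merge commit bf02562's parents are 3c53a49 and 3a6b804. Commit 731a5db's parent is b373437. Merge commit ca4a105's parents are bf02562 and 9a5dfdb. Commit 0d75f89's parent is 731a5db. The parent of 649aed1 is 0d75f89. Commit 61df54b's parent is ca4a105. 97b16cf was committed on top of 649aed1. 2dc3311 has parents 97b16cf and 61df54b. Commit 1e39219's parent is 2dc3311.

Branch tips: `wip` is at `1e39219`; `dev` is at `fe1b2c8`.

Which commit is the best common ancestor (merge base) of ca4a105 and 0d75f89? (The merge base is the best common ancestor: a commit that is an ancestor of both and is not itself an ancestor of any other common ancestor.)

Ancestors of ca4a105: {261b441, 3a6b804, 3c53a49, 544070d, 9a5dfdb, b373437, bf02562, ca4a105, ded5bae, fe1b2c8}.
Ancestors of 0d75f89: {0d75f89, 731a5db, b373437}.
Common ancestors: {b373437}.
The only common ancestor is b373437, so it is the merge base.

b373437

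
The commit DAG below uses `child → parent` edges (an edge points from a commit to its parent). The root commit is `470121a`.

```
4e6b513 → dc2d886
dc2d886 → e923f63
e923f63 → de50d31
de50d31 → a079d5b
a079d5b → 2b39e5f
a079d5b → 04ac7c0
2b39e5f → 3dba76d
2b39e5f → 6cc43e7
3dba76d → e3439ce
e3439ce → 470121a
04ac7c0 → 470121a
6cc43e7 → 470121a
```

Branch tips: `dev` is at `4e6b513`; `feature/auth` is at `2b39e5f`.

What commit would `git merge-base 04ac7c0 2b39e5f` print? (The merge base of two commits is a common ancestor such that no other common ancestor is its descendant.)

470121a

Ancestors of 04ac7c0: {04ac7c0, 470121a}.
Ancestors of 2b39e5f: {2b39e5f, 3dba76d, 470121a, 6cc43e7, e3439ce}.
Common ancestors: {470121a}.
The only common ancestor is 470121a, so it is the merge base.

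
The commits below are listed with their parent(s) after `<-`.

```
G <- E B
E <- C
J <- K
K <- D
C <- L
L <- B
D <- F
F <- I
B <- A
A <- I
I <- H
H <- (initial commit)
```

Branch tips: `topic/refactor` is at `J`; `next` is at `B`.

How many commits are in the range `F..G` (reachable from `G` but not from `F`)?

6

Reachable from G: {A, B, C, E, G, H, I, L}.
Reachable from F: {F, H, I}.
In G's history but not F's: {A, B, C, E, G, L} — 6 commits.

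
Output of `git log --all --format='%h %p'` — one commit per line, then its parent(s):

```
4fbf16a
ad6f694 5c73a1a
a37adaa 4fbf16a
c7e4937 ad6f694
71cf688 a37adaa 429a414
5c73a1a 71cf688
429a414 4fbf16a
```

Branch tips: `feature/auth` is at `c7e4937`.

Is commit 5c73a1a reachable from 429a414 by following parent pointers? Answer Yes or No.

Ancestors of 429a414: {429a414, 4fbf16a}.
5c73a1a is not in that set, so it is not an ancestor of 429a414.

No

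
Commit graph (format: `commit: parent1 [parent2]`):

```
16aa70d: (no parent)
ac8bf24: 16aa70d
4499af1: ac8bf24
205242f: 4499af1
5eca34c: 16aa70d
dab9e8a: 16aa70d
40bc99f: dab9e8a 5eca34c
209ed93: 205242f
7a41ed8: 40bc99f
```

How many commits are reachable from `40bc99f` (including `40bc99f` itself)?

Walking parent pointers from 40bc99f: reachable set = {16aa70d, 40bc99f, 5eca34c, dab9e8a}.
That is 4 commits.

4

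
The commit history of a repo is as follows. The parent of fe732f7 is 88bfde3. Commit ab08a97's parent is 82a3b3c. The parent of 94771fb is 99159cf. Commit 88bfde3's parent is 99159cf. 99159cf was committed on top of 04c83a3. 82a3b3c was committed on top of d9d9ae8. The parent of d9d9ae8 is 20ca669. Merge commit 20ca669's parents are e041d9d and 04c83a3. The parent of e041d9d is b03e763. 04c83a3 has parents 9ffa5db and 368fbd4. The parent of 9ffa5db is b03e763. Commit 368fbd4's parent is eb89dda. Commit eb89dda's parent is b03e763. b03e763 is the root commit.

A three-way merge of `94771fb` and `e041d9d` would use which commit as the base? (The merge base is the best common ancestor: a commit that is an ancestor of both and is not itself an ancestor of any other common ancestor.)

b03e763

Ancestors of 94771fb: {04c83a3, 368fbd4, 94771fb, 99159cf, 9ffa5db, b03e763, eb89dda}.
Ancestors of e041d9d: {b03e763, e041d9d}.
Common ancestors: {b03e763}.
The only common ancestor is b03e763, so it is the merge base.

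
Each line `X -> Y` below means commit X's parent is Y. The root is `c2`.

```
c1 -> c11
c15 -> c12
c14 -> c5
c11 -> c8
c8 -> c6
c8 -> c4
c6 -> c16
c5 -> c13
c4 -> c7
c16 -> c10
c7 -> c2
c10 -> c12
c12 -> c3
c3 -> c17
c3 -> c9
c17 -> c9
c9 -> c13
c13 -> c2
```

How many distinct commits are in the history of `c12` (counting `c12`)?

6

Walking parent pointers from c12: reachable set = {c12, c13, c17, c2, c3, c9}.
That is 6 commits.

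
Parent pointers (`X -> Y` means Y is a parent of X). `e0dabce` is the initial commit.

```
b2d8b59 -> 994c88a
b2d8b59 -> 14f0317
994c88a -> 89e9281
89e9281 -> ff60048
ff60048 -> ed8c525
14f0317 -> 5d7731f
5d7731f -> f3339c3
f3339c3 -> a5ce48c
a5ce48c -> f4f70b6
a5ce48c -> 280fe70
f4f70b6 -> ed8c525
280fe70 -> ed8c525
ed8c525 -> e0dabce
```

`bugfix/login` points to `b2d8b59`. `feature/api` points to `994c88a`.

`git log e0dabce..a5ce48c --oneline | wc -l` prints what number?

Reachable from a5ce48c: {280fe70, a5ce48c, e0dabce, ed8c525, f4f70b6}.
Reachable from e0dabce: {e0dabce}.
In a5ce48c's history but not e0dabce's: {280fe70, a5ce48c, ed8c525, f4f70b6} — 4 commits.

4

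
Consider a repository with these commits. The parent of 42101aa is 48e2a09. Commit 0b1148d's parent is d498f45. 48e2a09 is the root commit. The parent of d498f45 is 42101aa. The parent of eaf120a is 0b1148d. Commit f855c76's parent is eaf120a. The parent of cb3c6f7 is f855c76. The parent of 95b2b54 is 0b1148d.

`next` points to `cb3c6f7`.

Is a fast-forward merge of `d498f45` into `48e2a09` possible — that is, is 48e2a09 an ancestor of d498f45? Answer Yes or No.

A fast-forward from 48e2a09 to d498f45 is possible iff 48e2a09 is an ancestor of d498f45.
Ancestors of d498f45: {42101aa, 48e2a09, d498f45}.
48e2a09 is among them, so fast-forward is possible.

Yes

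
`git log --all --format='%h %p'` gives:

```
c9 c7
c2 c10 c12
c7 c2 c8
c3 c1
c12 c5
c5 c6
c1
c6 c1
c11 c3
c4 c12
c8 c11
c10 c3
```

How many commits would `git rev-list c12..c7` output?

Reachable from c7: {c1, c10, c11, c12, c2, c3, c5, c6, c7, c8}.
Reachable from c12: {c1, c12, c5, c6}.
In c7's history but not c12's: {c10, c11, c2, c3, c7, c8} — 6 commits.

6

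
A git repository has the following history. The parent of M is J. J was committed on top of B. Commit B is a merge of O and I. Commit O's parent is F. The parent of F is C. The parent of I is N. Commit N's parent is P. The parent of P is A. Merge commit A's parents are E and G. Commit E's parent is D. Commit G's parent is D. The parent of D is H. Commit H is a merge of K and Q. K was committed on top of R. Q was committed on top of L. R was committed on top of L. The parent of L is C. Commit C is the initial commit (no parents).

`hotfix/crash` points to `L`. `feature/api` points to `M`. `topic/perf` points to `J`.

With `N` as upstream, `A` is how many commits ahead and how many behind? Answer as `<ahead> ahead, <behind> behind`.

Reachable from A: {A, C, D, E, G, H, K, L, Q, R}.
Reachable from N: {A, C, D, E, G, H, K, L, N, P, Q, R}.
Only in A's history (ahead): {} — 0.
Only in N's history (behind): {N, P} — 2.

0 ahead, 2 behind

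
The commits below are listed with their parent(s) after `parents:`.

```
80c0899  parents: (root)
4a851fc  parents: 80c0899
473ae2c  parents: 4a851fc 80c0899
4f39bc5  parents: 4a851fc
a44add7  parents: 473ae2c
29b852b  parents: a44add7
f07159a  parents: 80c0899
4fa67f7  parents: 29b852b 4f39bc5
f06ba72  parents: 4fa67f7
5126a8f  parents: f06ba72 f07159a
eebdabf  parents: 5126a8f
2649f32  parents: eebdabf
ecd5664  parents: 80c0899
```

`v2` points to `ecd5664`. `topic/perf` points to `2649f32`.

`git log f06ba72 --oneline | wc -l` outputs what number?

8

Walking parent pointers from f06ba72: reachable set = {29b852b, 473ae2c, 4a851fc, 4f39bc5, 4fa67f7, 80c0899, a44add7, f06ba72}.
That is 8 commits.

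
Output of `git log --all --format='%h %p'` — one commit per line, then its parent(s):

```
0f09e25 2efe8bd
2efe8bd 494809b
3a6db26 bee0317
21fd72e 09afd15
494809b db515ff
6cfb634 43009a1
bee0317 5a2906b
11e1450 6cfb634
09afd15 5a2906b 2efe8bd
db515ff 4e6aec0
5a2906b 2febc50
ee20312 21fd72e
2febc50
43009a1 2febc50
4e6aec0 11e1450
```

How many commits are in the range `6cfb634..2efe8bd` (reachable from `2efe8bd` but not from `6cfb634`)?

Reachable from 2efe8bd: {11e1450, 2efe8bd, 2febc50, 43009a1, 494809b, 4e6aec0, 6cfb634, db515ff}.
Reachable from 6cfb634: {2febc50, 43009a1, 6cfb634}.
In 2efe8bd's history but not 6cfb634's: {11e1450, 2efe8bd, 494809b, 4e6aec0, db515ff} — 5 commits.

5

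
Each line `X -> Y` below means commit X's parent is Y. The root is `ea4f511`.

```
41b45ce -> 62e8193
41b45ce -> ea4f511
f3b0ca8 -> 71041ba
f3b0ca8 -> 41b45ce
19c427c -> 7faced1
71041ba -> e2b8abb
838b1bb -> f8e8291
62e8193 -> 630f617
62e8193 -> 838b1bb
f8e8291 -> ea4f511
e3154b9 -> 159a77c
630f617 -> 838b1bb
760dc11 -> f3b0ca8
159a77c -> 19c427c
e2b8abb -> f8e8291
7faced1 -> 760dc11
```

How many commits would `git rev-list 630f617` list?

Walking parent pointers from 630f617: reachable set = {630f617, 838b1bb, ea4f511, f8e8291}.
That is 4 commits.

4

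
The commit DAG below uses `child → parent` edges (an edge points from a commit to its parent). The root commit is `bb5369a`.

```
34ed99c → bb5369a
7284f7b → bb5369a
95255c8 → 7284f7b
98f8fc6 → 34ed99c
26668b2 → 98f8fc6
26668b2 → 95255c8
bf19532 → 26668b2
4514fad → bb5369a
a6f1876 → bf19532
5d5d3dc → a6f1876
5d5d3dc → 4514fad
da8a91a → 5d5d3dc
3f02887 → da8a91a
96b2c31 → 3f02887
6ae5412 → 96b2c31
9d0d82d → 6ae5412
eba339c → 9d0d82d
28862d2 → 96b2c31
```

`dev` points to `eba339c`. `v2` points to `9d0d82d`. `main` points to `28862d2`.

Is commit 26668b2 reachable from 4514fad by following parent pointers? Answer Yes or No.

Ancestors of 4514fad: {4514fad, bb5369a}.
26668b2 is not in that set, so it is not an ancestor of 4514fad.

No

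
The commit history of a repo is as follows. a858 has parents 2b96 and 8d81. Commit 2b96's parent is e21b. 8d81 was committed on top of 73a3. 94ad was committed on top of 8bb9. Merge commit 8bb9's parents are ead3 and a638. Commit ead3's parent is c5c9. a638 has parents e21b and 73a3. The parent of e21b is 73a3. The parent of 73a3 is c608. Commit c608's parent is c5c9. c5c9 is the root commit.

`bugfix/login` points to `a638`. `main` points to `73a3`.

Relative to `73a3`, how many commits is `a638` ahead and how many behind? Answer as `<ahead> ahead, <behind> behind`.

Reachable from a638: {73a3, a638, c5c9, c608, e21b}.
Reachable from 73a3: {73a3, c5c9, c608}.
Only in a638's history (ahead): {a638, e21b} — 2.
Only in 73a3's history (behind): {} — 0.

2 ahead, 0 behind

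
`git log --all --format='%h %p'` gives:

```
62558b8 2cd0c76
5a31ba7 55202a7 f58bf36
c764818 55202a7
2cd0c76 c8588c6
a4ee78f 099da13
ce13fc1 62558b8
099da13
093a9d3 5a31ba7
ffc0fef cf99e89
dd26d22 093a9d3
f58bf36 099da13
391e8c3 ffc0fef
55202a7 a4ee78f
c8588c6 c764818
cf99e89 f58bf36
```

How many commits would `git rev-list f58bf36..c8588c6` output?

4

Reachable from c8588c6: {099da13, 55202a7, a4ee78f, c764818, c8588c6}.
Reachable from f58bf36: {099da13, f58bf36}.
In c8588c6's history but not f58bf36's: {55202a7, a4ee78f, c764818, c8588c6} — 4 commits.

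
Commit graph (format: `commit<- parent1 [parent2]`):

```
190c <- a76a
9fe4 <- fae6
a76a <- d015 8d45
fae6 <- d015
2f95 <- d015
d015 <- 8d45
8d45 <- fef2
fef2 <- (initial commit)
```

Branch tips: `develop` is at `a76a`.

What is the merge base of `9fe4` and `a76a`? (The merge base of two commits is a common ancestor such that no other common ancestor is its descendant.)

Ancestors of 9fe4: {8d45, 9fe4, d015, fae6, fef2}.
Ancestors of a76a: {8d45, a76a, d015, fef2}.
Common ancestors: {8d45, d015, fef2}.
Among these, d015 is not an ancestor of any other common ancestor — it is the merge base.

d015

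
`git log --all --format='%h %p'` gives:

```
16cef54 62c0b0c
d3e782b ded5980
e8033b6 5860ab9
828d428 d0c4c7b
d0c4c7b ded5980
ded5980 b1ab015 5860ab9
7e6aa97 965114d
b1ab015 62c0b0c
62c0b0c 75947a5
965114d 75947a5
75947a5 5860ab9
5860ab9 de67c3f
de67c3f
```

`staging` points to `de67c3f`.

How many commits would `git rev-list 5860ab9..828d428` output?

6

Reachable from 828d428: {5860ab9, 62c0b0c, 75947a5, 828d428, b1ab015, d0c4c7b, de67c3f, ded5980}.
Reachable from 5860ab9: {5860ab9, de67c3f}.
In 828d428's history but not 5860ab9's: {62c0b0c, 75947a5, 828d428, b1ab015, d0c4c7b, ded5980} — 6 commits.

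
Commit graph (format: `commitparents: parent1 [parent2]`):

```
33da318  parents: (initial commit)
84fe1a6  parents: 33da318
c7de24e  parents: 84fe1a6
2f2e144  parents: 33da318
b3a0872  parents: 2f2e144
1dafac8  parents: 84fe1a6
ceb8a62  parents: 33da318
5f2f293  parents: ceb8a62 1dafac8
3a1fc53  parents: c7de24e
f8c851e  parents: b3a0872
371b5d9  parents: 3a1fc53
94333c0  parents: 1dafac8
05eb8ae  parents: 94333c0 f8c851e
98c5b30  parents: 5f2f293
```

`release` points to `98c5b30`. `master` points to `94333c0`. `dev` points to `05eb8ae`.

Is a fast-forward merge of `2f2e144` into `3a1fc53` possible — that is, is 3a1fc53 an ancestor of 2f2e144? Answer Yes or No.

No

A fast-forward from 3a1fc53 to 2f2e144 is possible iff 3a1fc53 is an ancestor of 2f2e144.
Ancestors of 2f2e144: {2f2e144, 33da318}.
3a1fc53 is not among them, so fast-forward is not possible.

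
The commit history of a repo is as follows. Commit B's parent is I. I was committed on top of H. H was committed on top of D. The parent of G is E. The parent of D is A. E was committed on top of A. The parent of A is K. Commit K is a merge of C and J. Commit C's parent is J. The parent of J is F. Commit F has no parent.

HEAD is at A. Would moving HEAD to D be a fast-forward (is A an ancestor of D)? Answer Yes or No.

A fast-forward from A to D is possible iff A is an ancestor of D.
Ancestors of D: {A, C, D, F, J, K}.
A is among them, so fast-forward is possible.

Yes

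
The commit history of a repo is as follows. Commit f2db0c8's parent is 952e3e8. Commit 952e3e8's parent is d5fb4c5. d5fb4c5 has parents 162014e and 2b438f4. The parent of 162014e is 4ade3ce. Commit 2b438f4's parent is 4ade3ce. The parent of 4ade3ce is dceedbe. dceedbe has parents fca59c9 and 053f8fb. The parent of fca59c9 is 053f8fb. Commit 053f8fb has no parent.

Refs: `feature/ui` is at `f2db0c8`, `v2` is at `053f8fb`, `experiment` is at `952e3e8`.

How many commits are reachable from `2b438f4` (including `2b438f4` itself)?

5

Walking parent pointers from 2b438f4: reachable set = {053f8fb, 2b438f4, 4ade3ce, dceedbe, fca59c9}.
That is 5 commits.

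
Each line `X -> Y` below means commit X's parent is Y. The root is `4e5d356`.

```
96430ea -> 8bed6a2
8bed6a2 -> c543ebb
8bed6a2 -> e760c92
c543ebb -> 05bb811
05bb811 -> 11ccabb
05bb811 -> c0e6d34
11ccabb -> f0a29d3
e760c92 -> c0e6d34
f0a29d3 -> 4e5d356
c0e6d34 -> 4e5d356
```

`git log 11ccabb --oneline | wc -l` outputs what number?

Walking parent pointers from 11ccabb: reachable set = {11ccabb, 4e5d356, f0a29d3}.
That is 3 commits.

3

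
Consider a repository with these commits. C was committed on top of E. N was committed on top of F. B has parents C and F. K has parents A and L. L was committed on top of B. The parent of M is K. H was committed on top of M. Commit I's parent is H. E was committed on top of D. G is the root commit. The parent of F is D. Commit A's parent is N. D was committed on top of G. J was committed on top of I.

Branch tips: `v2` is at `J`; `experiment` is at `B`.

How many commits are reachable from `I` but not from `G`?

Reachable from I: {A, B, C, D, E, F, G, H, I, K, L, M, N}.
Reachable from G: {G}.
In I's history but not G's: {A, B, C, D, E, F, H, I, K, L, M, N} — 12 commits.

12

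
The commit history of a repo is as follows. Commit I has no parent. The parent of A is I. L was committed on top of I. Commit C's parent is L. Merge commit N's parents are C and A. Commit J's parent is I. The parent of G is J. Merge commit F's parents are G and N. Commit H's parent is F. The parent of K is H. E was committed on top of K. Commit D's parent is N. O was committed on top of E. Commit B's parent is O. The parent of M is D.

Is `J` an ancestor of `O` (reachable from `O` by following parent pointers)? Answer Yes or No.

Ancestors of O (commits reachable by following parents): {A, C, E, F, G, H, I, J, K, L, N, O}.
J is in that set, so it is an ancestor of O.

Yes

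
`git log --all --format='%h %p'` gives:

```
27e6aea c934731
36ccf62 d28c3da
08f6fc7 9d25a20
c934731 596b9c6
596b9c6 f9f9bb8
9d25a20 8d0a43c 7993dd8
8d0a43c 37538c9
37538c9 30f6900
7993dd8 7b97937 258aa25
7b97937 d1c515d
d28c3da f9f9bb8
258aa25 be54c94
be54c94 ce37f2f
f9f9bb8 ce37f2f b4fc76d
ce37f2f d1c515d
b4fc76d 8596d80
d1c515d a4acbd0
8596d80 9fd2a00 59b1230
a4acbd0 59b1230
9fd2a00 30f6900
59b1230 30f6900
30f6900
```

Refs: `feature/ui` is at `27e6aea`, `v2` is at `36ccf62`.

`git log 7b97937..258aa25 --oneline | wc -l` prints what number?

Reachable from 258aa25: {258aa25, 30f6900, 59b1230, a4acbd0, be54c94, ce37f2f, d1c515d}.
Reachable from 7b97937: {30f6900, 59b1230, 7b97937, a4acbd0, d1c515d}.
In 258aa25's history but not 7b97937's: {258aa25, be54c94, ce37f2f} — 3 commits.

3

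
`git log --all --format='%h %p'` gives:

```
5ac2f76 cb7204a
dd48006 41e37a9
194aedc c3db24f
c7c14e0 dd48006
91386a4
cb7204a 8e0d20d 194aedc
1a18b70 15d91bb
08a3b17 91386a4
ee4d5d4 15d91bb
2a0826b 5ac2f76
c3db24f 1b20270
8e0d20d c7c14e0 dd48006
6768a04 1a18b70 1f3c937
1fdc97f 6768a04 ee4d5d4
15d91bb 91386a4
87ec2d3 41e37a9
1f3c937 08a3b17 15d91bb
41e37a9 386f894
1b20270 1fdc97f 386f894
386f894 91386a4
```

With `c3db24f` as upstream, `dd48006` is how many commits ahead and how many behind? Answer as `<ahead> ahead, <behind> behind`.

Reachable from dd48006: {386f894, 41e37a9, 91386a4, dd48006}.
Reachable from c3db24f: {08a3b17, 15d91bb, 1a18b70, 1b20270, 1f3c937, 1fdc97f, 386f894, 6768a04, 91386a4, c3db24f, ee4d5d4}.
Only in dd48006's history (ahead): {41e37a9, dd48006} — 2.
Only in c3db24f's history (behind): {08a3b17, 15d91bb, 1a18b70, 1b20270, 1f3c937, 1fdc97f, 6768a04, c3db24f, ee4d5d4} — 9.

2 ahead, 9 behind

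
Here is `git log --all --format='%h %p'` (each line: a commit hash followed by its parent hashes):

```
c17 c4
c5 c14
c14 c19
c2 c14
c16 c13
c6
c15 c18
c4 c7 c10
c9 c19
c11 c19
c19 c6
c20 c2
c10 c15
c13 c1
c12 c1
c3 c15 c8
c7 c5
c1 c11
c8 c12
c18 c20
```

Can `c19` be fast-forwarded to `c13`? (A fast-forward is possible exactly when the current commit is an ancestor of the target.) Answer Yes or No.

A fast-forward from c19 to c13 is possible iff c19 is an ancestor of c13.
Ancestors of c13: {c1, c11, c13, c19, c6}.
c19 is among them, so fast-forward is possible.

Yes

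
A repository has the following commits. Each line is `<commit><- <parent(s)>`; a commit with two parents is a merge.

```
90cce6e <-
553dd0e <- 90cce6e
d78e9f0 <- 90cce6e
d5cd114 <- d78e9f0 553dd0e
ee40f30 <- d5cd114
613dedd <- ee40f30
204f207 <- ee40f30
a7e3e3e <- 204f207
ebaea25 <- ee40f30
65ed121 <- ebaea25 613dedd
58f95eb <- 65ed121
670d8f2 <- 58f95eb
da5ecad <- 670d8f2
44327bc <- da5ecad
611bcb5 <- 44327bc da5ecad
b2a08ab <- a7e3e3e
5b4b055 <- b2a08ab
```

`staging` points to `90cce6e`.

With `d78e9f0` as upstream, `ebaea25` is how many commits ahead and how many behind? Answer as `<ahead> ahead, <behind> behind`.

Reachable from ebaea25: {553dd0e, 90cce6e, d5cd114, d78e9f0, ebaea25, ee40f30}.
Reachable from d78e9f0: {90cce6e, d78e9f0}.
Only in ebaea25's history (ahead): {553dd0e, d5cd114, ebaea25, ee40f30} — 4.
Only in d78e9f0's history (behind): {} — 0.

4 ahead, 0 behind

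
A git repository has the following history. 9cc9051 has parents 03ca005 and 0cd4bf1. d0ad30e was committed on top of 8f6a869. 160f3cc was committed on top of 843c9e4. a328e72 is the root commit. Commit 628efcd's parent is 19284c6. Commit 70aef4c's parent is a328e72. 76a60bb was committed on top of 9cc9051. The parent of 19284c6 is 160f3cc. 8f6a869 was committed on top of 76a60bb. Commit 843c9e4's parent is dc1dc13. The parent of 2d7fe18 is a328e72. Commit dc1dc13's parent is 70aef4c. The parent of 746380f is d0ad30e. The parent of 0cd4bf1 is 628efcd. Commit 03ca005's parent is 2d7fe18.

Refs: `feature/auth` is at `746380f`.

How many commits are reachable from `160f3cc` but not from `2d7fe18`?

Reachable from 160f3cc: {160f3cc, 70aef4c, 843c9e4, a328e72, dc1dc13}.
Reachable from 2d7fe18: {2d7fe18, a328e72}.
In 160f3cc's history but not 2d7fe18's: {160f3cc, 70aef4c, 843c9e4, dc1dc13} — 4 commits.

4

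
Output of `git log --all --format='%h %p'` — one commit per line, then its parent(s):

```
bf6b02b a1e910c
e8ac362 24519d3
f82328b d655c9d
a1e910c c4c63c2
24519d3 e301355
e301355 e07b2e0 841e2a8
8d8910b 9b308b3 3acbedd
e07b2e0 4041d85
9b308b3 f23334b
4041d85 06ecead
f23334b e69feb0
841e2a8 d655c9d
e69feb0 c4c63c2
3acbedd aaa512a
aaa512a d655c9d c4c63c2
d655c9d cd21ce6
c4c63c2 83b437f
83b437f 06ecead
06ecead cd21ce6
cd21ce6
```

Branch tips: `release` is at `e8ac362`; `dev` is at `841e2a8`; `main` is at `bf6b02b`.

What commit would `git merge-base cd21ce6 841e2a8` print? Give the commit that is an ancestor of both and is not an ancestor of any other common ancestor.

Ancestors of cd21ce6: {cd21ce6}.
Ancestors of 841e2a8: {841e2a8, cd21ce6, d655c9d}.
Common ancestors: {cd21ce6}.
The only common ancestor is cd21ce6, so it is the merge base.

cd21ce6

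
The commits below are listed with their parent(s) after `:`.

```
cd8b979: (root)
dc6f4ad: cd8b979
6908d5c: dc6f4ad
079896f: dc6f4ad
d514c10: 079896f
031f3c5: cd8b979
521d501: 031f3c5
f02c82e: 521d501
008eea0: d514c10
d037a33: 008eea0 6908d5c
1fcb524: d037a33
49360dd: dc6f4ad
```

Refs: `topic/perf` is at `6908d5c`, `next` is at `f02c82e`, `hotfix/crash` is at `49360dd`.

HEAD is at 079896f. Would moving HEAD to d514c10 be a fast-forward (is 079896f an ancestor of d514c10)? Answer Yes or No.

Yes

A fast-forward from 079896f to d514c10 is possible iff 079896f is an ancestor of d514c10.
Ancestors of d514c10: {079896f, cd8b979, d514c10, dc6f4ad}.
079896f is among them, so fast-forward is possible.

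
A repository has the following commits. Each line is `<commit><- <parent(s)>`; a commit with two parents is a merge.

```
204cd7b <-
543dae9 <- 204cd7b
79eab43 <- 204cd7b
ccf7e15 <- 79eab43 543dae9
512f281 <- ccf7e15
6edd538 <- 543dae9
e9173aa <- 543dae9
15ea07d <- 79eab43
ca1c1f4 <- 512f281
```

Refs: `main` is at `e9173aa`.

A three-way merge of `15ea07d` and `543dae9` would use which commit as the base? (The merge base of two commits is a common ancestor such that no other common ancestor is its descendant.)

Ancestors of 15ea07d: {15ea07d, 204cd7b, 79eab43}.
Ancestors of 543dae9: {204cd7b, 543dae9}.
Common ancestors: {204cd7b}.
The only common ancestor is 204cd7b, so it is the merge base.

204cd7b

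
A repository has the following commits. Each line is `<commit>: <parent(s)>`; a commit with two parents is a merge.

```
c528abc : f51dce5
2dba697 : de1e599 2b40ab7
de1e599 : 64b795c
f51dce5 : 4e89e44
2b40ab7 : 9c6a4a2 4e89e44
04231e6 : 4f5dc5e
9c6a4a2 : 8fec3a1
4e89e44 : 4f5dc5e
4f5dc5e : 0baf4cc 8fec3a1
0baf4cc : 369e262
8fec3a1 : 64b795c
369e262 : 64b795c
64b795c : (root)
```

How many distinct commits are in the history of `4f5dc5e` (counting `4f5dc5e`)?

5

Walking parent pointers from 4f5dc5e: reachable set = {0baf4cc, 369e262, 4f5dc5e, 64b795c, 8fec3a1}.
That is 5 commits.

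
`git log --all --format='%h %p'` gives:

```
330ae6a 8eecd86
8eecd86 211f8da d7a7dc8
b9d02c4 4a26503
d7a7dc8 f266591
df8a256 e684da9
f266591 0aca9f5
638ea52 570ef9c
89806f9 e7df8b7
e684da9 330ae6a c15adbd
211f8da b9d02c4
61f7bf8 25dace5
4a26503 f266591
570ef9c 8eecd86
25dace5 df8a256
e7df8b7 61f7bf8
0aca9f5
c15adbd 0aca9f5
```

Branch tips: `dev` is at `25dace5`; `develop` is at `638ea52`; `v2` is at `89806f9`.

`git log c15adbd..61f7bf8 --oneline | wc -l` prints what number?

Reachable from 61f7bf8: {0aca9f5, 211f8da, 25dace5, 330ae6a, 4a26503, 61f7bf8, 8eecd86, b9d02c4, c15adbd, d7a7dc8, df8a256, e684da9, f266591}.
Reachable from c15adbd: {0aca9f5, c15adbd}.
In 61f7bf8's history but not c15adbd's: {211f8da, 25dace5, 330ae6a, 4a26503, 61f7bf8, 8eecd86, b9d02c4, d7a7dc8, df8a256, e684da9, f266591} — 11 commits.

11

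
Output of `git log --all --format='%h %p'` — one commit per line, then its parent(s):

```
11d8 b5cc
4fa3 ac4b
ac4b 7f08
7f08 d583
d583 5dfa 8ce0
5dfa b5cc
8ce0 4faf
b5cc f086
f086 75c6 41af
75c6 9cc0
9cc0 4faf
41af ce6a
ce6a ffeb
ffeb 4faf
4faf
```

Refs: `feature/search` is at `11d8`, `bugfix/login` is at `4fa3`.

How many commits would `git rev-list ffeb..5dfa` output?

Reachable from 5dfa: {41af, 4faf, 5dfa, 75c6, 9cc0, b5cc, ce6a, f086, ffeb}.
Reachable from ffeb: {4faf, ffeb}.
In 5dfa's history but not ffeb's: {41af, 5dfa, 75c6, 9cc0, b5cc, ce6a, f086} — 7 commits.

7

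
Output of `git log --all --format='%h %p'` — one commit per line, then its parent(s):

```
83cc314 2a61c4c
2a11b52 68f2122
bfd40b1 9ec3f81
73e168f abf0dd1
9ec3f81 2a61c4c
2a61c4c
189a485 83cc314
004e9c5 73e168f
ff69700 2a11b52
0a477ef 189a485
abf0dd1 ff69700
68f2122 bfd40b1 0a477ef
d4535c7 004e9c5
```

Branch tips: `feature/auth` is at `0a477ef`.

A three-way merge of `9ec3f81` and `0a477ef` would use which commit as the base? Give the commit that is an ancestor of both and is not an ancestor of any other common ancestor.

Ancestors of 9ec3f81: {2a61c4c, 9ec3f81}.
Ancestors of 0a477ef: {0a477ef, 189a485, 2a61c4c, 83cc314}.
Common ancestors: {2a61c4c}.
The only common ancestor is 2a61c4c, so it is the merge base.

2a61c4c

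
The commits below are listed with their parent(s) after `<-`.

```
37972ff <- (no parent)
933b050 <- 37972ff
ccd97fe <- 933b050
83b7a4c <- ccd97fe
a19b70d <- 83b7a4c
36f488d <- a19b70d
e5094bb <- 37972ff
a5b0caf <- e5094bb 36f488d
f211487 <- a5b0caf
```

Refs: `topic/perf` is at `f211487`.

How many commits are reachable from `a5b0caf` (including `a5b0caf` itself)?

8

Walking parent pointers from a5b0caf: reachable set = {36f488d, 37972ff, 83b7a4c, 933b050, a19b70d, a5b0caf, ccd97fe, e5094bb}.
That is 8 commits.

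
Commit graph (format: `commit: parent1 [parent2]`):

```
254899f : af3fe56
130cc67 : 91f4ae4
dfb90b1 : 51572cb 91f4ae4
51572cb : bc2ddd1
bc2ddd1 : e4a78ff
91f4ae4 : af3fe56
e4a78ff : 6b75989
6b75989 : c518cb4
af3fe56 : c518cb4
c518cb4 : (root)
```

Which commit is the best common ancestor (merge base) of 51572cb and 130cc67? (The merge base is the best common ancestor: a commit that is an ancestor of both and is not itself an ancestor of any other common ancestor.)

c518cb4

Ancestors of 51572cb: {51572cb, 6b75989, bc2ddd1, c518cb4, e4a78ff}.
Ancestors of 130cc67: {130cc67, 91f4ae4, af3fe56, c518cb4}.
Common ancestors: {c518cb4}.
The only common ancestor is c518cb4, so it is the merge base.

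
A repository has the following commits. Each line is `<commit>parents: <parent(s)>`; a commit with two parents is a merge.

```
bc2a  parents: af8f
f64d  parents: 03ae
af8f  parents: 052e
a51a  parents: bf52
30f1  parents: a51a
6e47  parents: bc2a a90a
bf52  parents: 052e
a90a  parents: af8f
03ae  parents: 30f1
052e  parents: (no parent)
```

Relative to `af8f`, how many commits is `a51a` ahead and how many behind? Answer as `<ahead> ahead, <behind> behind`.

Reachable from a51a: {052e, a51a, bf52}.
Reachable from af8f: {052e, af8f}.
Only in a51a's history (ahead): {a51a, bf52} — 2.
Only in af8f's history (behind): {af8f} — 1.

2 ahead, 1 behind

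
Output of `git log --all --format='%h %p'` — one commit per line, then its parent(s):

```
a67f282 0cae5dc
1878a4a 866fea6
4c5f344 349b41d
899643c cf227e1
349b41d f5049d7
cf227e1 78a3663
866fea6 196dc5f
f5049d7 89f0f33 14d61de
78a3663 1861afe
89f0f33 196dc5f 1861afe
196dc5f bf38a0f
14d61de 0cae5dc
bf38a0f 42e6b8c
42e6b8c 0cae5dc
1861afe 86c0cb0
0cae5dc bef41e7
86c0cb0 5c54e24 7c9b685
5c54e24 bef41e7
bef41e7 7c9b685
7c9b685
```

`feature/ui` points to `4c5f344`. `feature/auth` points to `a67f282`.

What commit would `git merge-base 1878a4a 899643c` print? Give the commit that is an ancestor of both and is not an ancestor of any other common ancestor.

Ancestors of 1878a4a: {0cae5dc, 1878a4a, 196dc5f, 42e6b8c, 7c9b685, 866fea6, bef41e7, bf38a0f}.
Ancestors of 899643c: {1861afe, 5c54e24, 78a3663, 7c9b685, 86c0cb0, 899643c, bef41e7, cf227e1}.
Common ancestors: {7c9b685, bef41e7}.
Among these, bef41e7 is not an ancestor of any other common ancestor — it is the merge base.

bef41e7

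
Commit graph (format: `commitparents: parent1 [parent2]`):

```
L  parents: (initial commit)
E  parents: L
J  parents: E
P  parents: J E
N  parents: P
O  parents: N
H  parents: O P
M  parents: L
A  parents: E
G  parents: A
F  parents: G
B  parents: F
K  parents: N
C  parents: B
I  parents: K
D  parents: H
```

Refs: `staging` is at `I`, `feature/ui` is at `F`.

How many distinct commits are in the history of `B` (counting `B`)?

Walking parent pointers from B: reachable set = {A, B, E, F, G, L}.
That is 6 commits.

6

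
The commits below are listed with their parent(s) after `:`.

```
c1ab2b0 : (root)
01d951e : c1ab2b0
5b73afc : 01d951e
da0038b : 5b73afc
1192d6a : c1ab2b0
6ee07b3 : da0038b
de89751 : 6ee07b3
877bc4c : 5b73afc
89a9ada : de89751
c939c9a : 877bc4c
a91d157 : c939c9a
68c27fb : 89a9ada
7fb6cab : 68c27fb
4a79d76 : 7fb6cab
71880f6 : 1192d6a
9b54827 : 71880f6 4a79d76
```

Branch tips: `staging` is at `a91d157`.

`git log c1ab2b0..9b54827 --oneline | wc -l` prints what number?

Reachable from 9b54827: {01d951e, 1192d6a, 4a79d76, 5b73afc, 68c27fb, 6ee07b3, 71880f6, 7fb6cab, 89a9ada, 9b54827, c1ab2b0, da0038b, de89751}.
Reachable from c1ab2b0: {c1ab2b0}.
In 9b54827's history but not c1ab2b0's: {01d951e, 1192d6a, 4a79d76, 5b73afc, 68c27fb, 6ee07b3, 71880f6, 7fb6cab, 89a9ada, 9b54827, da0038b, de89751} — 12 commits.

12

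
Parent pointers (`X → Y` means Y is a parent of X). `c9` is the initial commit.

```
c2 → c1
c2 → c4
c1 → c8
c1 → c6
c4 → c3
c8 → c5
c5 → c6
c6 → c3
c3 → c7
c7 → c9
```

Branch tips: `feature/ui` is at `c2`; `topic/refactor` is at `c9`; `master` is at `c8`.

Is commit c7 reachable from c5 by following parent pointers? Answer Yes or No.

Yes

Ancestors of c5 (commits reachable by following parents): {c3, c5, c6, c7, c9}.
c7 is in that set, so it is an ancestor of c5.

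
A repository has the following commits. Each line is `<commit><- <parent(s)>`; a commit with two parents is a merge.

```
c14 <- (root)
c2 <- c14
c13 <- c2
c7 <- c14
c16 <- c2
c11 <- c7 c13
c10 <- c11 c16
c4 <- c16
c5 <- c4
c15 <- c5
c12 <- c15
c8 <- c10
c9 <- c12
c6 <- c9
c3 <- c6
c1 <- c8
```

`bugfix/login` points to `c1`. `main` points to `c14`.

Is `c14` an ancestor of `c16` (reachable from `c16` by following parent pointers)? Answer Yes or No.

Yes

Ancestors of c16 (commits reachable by following parents): {c14, c16, c2}.
c14 is in that set, so it is an ancestor of c16.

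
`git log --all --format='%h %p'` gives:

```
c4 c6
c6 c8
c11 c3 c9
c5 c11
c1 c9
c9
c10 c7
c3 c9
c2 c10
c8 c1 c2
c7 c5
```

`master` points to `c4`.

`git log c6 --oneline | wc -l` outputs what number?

Walking parent pointers from c6: reachable set = {c1, c10, c11, c2, c3, c5, c6, c7, c8, c9}.
That is 10 commits.

10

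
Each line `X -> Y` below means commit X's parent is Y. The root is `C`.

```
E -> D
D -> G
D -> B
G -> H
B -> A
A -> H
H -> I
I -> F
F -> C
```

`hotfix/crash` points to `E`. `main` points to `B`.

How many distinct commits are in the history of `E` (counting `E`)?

9

Walking parent pointers from E: reachable set = {A, B, C, D, E, F, G, H, I}.
That is 9 commits.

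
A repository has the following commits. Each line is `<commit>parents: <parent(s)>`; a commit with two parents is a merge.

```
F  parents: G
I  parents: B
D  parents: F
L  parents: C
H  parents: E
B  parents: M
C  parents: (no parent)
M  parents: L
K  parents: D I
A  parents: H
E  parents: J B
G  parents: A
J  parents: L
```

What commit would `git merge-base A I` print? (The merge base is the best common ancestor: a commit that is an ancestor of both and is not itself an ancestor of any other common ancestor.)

B

Ancestors of A: {A, B, C, E, H, J, L, M}.
Ancestors of I: {B, C, I, L, M}.
Common ancestors: {B, C, L, M}.
Among these, B is not an ancestor of any other common ancestor — it is the merge base.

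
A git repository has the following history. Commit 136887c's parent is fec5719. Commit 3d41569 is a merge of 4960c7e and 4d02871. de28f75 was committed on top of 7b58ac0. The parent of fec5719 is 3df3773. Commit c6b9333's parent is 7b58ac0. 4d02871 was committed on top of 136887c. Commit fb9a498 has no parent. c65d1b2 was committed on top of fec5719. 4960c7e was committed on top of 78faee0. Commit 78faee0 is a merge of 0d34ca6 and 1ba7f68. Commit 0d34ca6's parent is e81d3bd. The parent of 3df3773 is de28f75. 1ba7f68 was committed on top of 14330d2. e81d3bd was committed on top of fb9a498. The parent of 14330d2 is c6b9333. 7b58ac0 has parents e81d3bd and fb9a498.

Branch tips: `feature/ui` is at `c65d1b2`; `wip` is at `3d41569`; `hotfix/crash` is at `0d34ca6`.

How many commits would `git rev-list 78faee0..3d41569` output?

Reachable from 3d41569: {0d34ca6, 136887c, 14330d2, 1ba7f68, 3d41569, 3df3773, 4960c7e, 4d02871, 78faee0, 7b58ac0, c6b9333, de28f75, e81d3bd, fb9a498, fec5719}.
Reachable from 78faee0: {0d34ca6, 14330d2, 1ba7f68, 78faee0, 7b58ac0, c6b9333, e81d3bd, fb9a498}.
In 3d41569's history but not 78faee0's: {136887c, 3d41569, 3df3773, 4960c7e, 4d02871, de28f75, fec5719} — 7 commits.

7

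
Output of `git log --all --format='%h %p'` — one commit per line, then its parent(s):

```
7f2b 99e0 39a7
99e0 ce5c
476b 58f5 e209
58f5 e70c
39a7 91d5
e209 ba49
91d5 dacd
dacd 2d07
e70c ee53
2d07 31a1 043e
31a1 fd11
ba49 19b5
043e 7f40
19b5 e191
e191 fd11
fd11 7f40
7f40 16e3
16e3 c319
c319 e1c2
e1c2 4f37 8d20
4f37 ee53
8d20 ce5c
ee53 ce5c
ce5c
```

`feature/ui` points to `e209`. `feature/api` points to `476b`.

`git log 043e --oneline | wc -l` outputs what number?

9

Walking parent pointers from 043e: reachable set = {043e, 16e3, 4f37, 7f40, 8d20, c319, ce5c, e1c2, ee53}.
That is 9 commits.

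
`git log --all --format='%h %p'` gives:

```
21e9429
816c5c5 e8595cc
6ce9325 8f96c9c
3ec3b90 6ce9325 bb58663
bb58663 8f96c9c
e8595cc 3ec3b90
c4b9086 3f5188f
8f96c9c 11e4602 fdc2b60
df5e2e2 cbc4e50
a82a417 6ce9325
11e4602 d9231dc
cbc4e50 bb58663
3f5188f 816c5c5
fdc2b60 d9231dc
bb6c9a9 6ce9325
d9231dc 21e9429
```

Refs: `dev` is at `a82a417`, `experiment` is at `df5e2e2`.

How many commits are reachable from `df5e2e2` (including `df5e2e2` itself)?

Walking parent pointers from df5e2e2: reachable set = {11e4602, 21e9429, 8f96c9c, bb58663, cbc4e50, d9231dc, df5e2e2, fdc2b60}.
That is 8 commits.

8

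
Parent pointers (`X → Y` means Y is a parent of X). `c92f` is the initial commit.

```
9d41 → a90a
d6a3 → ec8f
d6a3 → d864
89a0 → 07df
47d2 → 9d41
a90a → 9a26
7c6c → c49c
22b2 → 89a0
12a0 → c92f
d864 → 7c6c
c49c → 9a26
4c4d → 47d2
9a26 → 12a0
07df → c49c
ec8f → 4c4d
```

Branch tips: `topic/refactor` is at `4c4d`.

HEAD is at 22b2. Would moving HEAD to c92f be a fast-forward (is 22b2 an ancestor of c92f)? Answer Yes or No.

A fast-forward from 22b2 to c92f is possible iff 22b2 is an ancestor of c92f.
Ancestors of c92f: {c92f}.
22b2 is not among them, so fast-forward is not possible.

No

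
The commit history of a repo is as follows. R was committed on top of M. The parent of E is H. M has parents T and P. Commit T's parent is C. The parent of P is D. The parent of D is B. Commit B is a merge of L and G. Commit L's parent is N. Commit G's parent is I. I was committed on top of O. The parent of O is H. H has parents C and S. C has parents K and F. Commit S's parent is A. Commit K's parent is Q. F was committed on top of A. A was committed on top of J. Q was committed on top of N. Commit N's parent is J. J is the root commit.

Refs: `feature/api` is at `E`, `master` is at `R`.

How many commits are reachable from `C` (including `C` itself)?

Walking parent pointers from C: reachable set = {A, C, F, J, K, N, Q}.
That is 7 commits.

7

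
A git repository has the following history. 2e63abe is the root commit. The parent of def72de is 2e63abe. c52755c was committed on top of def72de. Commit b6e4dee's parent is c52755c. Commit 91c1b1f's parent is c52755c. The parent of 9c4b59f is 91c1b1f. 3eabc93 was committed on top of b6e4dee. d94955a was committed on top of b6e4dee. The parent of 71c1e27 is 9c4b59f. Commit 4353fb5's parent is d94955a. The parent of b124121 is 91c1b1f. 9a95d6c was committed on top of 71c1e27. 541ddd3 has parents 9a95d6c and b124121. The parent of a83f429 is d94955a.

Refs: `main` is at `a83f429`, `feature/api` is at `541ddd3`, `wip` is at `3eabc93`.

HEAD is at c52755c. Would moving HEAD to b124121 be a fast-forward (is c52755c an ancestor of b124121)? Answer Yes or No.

Yes

A fast-forward from c52755c to b124121 is possible iff c52755c is an ancestor of b124121.
Ancestors of b124121: {2e63abe, 91c1b1f, b124121, c52755c, def72de}.
c52755c is among them, so fast-forward is possible.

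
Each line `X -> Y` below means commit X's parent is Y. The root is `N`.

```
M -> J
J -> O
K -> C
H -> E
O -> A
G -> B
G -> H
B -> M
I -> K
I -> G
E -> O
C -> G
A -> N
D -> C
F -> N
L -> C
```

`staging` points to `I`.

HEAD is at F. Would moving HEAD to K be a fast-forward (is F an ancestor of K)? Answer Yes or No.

No

A fast-forward from F to K is possible iff F is an ancestor of K.
Ancestors of K: {A, B, C, E, G, H, J, K, M, N, O}.
F is not among them, so fast-forward is not possible.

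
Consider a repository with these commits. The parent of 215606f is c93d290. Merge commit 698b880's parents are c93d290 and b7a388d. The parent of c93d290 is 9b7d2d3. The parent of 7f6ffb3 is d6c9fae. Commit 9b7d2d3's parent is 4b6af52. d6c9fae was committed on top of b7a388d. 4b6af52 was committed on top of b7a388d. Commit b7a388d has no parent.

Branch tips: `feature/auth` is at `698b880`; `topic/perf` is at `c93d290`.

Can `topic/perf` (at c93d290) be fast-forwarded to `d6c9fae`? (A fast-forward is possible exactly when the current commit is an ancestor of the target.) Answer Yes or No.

No

A fast-forward from c93d290 to d6c9fae is possible iff c93d290 is an ancestor of d6c9fae.
Ancestors of d6c9fae: {b7a388d, d6c9fae}.
c93d290 is not among them, so fast-forward is not possible.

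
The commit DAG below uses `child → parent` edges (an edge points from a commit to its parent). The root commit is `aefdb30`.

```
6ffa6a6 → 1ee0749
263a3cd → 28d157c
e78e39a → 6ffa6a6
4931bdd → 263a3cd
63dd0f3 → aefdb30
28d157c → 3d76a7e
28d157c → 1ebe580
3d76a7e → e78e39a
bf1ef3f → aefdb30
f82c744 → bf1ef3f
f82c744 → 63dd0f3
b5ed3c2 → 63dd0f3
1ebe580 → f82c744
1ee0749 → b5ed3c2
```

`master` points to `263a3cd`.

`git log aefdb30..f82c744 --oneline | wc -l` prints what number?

Reachable from f82c744: {63dd0f3, aefdb30, bf1ef3f, f82c744}.
Reachable from aefdb30: {aefdb30}.
In f82c744's history but not aefdb30's: {63dd0f3, bf1ef3f, f82c744} — 3 commits.

3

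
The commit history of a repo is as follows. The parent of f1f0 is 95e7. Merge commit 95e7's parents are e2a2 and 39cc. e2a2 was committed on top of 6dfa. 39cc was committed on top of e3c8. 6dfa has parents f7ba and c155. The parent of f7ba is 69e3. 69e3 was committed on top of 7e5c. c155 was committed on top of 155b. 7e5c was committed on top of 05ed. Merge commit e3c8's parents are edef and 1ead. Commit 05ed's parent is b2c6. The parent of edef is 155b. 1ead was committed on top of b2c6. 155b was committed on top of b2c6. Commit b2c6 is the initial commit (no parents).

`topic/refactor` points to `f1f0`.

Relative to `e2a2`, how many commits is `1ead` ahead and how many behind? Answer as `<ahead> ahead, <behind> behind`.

Reachable from 1ead: {1ead, b2c6}.
Reachable from e2a2: {05ed, 155b, 69e3, 6dfa, 7e5c, b2c6, c155, e2a2, f7ba}.
Only in 1ead's history (ahead): {1ead} — 1.
Only in e2a2's history (behind): {05ed, 155b, 69e3, 6dfa, 7e5c, c155, e2a2, f7ba} — 8.

1 ahead, 8 behind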